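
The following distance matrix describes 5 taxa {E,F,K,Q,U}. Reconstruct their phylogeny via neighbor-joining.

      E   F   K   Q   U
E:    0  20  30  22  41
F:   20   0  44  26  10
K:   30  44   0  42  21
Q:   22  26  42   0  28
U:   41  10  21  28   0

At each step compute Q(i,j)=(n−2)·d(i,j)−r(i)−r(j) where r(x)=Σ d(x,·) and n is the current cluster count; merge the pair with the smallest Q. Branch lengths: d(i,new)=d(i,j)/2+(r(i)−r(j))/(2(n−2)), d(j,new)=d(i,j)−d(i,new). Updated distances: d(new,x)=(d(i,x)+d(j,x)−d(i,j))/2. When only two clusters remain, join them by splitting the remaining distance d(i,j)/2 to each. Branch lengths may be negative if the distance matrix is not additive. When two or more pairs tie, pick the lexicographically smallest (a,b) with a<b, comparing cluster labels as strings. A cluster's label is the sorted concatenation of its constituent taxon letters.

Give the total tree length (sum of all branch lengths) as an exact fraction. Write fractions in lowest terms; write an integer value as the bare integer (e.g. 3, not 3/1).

513/8

1. join K+U (d=21, Q=-174) ⇒ KU; edges |K|=50/3, |U|=13/3
  updated: d(E,KU)=25, d(F,KU)=33/2, d(KU,Q)=49/2
2. join E+Q (d=22, Q=-191/2) ⇒ EQ; edges |E|=77/8, |Q|=99/8
  updated: d(EQ,F)=12, d(EQ,KU)=55/4
3. join EQ+F (d=12, Q=-169/4) ⇒ EFQ; edges |EQ|=37/8, |F|=59/8
  updated: d(EFQ,KU)=73/8
4. join EFQ+KU (d=73/8) ⇒ EFKQU; edges |EFQ|=73/16, |KU|=73/16
final tree: (((E:77/8,Q:99/8):37/8,F:59/8):73/16,(K:50/3,U:13/3):73/16)
total length: 513/8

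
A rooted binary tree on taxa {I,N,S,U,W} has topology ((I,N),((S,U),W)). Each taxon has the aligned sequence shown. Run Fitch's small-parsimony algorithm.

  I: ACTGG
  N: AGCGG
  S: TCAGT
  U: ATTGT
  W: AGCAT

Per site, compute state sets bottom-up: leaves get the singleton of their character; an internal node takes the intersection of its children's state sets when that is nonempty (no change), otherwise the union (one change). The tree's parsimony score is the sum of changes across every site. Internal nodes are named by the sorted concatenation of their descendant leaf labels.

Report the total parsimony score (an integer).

9

site 0, node IN: I={A} ∩ N={A} → {A} (+0)
site 0, node SU: S={T} ∪ U={A} → {A,T} (+1)
site 0, node SUW: SU={A,T} ∩ W={A} → {A} (+0)
site 0, node INSUW: IN={A} ∩ SUW={A} → {A} (+0)
site 1, node IN: I={C} ∪ N={G} → {C,G} (+1)
site 1, node SU: S={C} ∪ U={T} → {C,T} (+1)
site 1, node SUW: SU={C,T} ∪ W={G} → {C,G,T} (+1)
site 1, node INSUW: IN={C,G} ∩ SUW={C,G,T} → {C,G} (+0)
site 2, node IN: I={T} ∪ N={C} → {C,T} (+1)
site 2, node SU: S={A} ∪ U={T} → {A,T} (+1)
site 2, node SUW: SU={A,T} ∪ W={C} → {A,C,T} (+1)
site 2, node INSUW: IN={C,T} ∩ SUW={A,C,T} → {C,T} (+0)
site 3, node IN: I={G} ∩ N={G} → {G} (+0)
site 3, node SU: S={G} ∩ U={G} → {G} (+0)
site 3, node SUW: SU={G} ∪ W={A} → {A,G} (+1)
site 3, node INSUW: IN={G} ∩ SUW={A,G} → {G} (+0)
site 4, node IN: I={G} ∩ N={G} → {G} (+0)
site 4, node SU: S={T} ∩ U={T} → {T} (+0)
site 4, node SUW: SU={T} ∩ W={T} → {T} (+0)
site 4, node INSUW: IN={G} ∪ SUW={T} → {G,T} (+1)
per-site changes: [1, 3, 3, 1, 1]; total = 9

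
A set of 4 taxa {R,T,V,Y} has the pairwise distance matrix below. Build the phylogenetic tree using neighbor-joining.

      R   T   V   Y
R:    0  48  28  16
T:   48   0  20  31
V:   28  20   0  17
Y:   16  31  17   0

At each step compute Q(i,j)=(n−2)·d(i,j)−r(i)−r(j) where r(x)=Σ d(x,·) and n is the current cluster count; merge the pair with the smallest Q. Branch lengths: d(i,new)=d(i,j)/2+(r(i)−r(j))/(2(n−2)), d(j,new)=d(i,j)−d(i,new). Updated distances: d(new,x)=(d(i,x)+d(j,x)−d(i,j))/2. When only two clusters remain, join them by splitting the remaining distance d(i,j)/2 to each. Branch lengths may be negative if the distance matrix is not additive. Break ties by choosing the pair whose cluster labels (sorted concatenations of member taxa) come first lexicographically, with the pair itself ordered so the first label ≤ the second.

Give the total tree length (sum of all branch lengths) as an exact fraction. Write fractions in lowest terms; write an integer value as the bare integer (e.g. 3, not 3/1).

step 1: merge (R,Y) at d=16, Q=-124; branch lengths R→15, Y→1; new cluster RY
  updated: d(RY,T)=63/2, d(RY,V)=29/2
step 2: merge (RY,T) at d=63/2, Q=-66; branch lengths RY→13, T→37/2; new cluster RTY
  updated: d(RTY,V)=3/2
step 3: merge (RTY,V) at d=3/2; branch lengths RTY→3/4, V→3/4; new cluster RTVY
final tree: (((R:15,Y:1):13,T:37/2):3/4,V:3/4)
total length: 49

49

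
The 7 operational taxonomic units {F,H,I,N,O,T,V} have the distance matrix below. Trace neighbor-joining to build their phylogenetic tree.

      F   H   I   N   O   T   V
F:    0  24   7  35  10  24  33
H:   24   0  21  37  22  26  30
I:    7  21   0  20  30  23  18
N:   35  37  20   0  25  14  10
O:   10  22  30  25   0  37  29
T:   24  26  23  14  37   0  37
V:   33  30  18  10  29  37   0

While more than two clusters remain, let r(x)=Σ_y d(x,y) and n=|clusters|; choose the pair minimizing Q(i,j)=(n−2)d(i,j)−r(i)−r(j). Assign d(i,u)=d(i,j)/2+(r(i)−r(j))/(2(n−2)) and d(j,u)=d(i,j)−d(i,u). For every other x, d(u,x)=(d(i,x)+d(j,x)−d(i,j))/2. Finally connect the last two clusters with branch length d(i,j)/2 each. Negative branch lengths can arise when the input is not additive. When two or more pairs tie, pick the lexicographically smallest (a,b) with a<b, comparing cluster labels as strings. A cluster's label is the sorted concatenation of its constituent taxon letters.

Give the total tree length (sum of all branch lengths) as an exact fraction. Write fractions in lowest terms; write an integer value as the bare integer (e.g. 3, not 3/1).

step 1: merge (N,V) at d=10, Q=-248; branch lengths N→17/5, V→33/5; new cluster NV
  updated: d(F,NV)=29, d(H,NV)=57/2, d(I,NV)=14, d(NV,O)=22, d(NV,T)=41/2
step 2: merge (F,O) at d=10, Q=-175; branch lengths F→13/8, O→67/8; new cluster FO
  updated: d(FO,H)=18, d(FO,I)=27/2, d(FO,NV)=41/2, d(FO,T)=51/2
step 3: merge (FO,H) at d=18, Q=-117; branch lengths FO→19/3, H→35/3; new cluster FHO
  updated: d(FHO,I)=33/4, d(FHO,NV)=31/2, d(FHO,T)=67/4
step 4: merge (FHO,I) at d=33/4, Q=-277/4; branch lengths FHO→47/16, I→85/16; new cluster FHIO
  updated: d(FHIO,NV)=85/8, d(FHIO,T)=63/4
step 5: merge (FHIO,NV) at d=85/8, Q=-375/8; branch lengths FHIO→47/16, NV→123/16; new cluster FHINOV
  updated: d(FHINOV,T)=205/16
step 6: merge (FHINOV,T) at d=205/16; branch lengths FHINOV→205/32, T→205/32; new cluster FHINOTV
final tree: (((((F:13/8,O:67/8):19/3,H:35/3):47/16,I:85/16):47/16,(N:17/5,V:33/5):123/16):205/32,T:205/32)
total length: 1115/16

1115/16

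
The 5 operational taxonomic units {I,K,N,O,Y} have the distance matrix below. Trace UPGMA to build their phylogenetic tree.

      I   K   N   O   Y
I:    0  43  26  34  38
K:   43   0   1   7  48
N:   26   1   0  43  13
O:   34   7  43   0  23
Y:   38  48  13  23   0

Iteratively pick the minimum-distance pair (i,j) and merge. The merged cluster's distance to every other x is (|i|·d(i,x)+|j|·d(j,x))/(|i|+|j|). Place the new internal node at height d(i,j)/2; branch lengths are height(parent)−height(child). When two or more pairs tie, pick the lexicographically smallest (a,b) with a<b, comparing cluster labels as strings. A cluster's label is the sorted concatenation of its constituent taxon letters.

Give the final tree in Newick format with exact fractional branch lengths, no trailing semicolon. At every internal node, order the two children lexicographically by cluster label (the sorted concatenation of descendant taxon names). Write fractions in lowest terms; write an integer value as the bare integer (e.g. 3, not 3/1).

iteration 1: select K,N (d=1); attach at lengths (1/2, 1/2); label the merged cluster KN
  updated: d(I,KN)=69/2, d(KN,O)=25, d(KN,Y)=61/2
iteration 2: select O,Y (d=23); attach at lengths (23/2, 23/2); label the merged cluster OY
  updated: d(I,OY)=36, d(KN,OY)=111/4
iteration 3: select KN,OY (d=111/4); attach at lengths (107/8, 19/8); label the merged cluster KNOY
  updated: d(I,KNOY)=141/4
iteration 4: select I,KNOY (d=141/4); attach at lengths (141/8, 15/4); label the merged cluster IKNOY
final tree: (I:141/8,((K:1/2,N:1/2):107/8,(O:23/2,Y:23/2):19/8):15/4)
total length: 489/8

(I:141/8,((K:1/2,N:1/2):107/8,(O:23/2,Y:23/2):19/8):15/4)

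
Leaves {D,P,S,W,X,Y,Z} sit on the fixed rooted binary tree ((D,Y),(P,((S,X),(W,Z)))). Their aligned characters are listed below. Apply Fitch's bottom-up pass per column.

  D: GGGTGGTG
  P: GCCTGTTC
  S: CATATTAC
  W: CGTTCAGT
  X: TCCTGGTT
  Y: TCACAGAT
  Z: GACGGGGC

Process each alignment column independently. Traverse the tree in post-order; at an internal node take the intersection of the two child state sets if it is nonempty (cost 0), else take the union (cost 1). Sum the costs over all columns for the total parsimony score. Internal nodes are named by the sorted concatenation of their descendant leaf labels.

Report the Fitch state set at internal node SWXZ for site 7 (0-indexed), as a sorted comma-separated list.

site 0, node DY: D={G} ∪ Y={T} → {G,T} (+1)
site 0, node SX: S={C} ∪ X={T} → {C,T} (+1)
site 0, node WZ: W={C} ∪ Z={G} → {C,G} (+1)
site 0, node SWXZ: SX={C,T} ∩ WZ={C,G} → {C} (+0)
site 0, node PSWXZ: P={G} ∪ SWXZ={C} → {C,G} (+1)
site 0, node DPSWXYZ: DY={G,T} ∩ PSWXZ={C,G} → {G} (+0)
site 1, node DY: D={G} ∪ Y={C} → {C,G} (+1)
site 1, node SX: S={A} ∪ X={C} → {A,C} (+1)
site 1, node WZ: W={G} ∪ Z={A} → {A,G} (+1)
site 1, node SWXZ: SX={A,C} ∩ WZ={A,G} → {A} (+0)
site 1, node PSWXZ: P={C} ∪ SWXZ={A} → {A,C} (+1)
site 1, node DPSWXYZ: DY={C,G} ∩ PSWXZ={A,C} → {C} (+0)
site 2, node DY: D={G} ∪ Y={A} → {A,G} (+1)
site 2, node SX: S={T} ∪ X={C} → {C,T} (+1)
site 2, node WZ: W={T} ∪ Z={C} → {C,T} (+1)
site 2, node SWXZ: SX={C,T} ∩ WZ={C,T} → {C,T} (+0)
site 2, node PSWXZ: P={C} ∩ SWXZ={C,T} → {C} (+0)
site 2, node DPSWXYZ: DY={A,G} ∪ PSWXZ={C} → {A,C,G} (+1)
site 3, node DY: D={T} ∪ Y={C} → {C,T} (+1)
site 3, node SX: S={A} ∪ X={T} → {A,T} (+1)
site 3, node WZ: W={T} ∪ Z={G} → {G,T} (+1)
site 3, node SWXZ: SX={A,T} ∩ WZ={G,T} → {T} (+0)
site 3, node PSWXZ: P={T} ∩ SWXZ={T} → {T} (+0)
site 3, node DPSWXYZ: DY={C,T} ∩ PSWXZ={T} → {T} (+0)
site 4, node DY: D={G} ∪ Y={A} → {A,G} (+1)
site 4, node SX: S={T} ∪ X={G} → {G,T} (+1)
site 4, node WZ: W={C} ∪ Z={G} → {C,G} (+1)
site 4, node SWXZ: SX={G,T} ∩ WZ={C,G} → {G} (+0)
site 4, node PSWXZ: P={G} ∩ SWXZ={G} → {G} (+0)
site 4, node DPSWXYZ: DY={A,G} ∩ PSWXZ={G} → {G} (+0)
site 5, node DY: D={G} ∩ Y={G} → {G} (+0)
site 5, node SX: S={T} ∪ X={G} → {G,T} (+1)
site 5, node WZ: W={A} ∪ Z={G} → {A,G} (+1)
site 5, node SWXZ: SX={G,T} ∩ WZ={A,G} → {G} (+0)
site 5, node PSWXZ: P={T} ∪ SWXZ={G} → {G,T} (+1)
site 5, node DPSWXYZ: DY={G} ∩ PSWXZ={G,T} → {G} (+0)
site 6, node DY: D={T} ∪ Y={A} → {A,T} (+1)
site 6, node SX: S={A} ∪ X={T} → {A,T} (+1)
site 6, node WZ: W={G} ∩ Z={G} → {G} (+0)
site 6, node SWXZ: SX={A,T} ∪ WZ={G} → {A,G,T} (+1)
site 6, node PSWXZ: P={T} ∩ SWXZ={A,G,T} → {T} (+0)
site 6, node DPSWXYZ: DY={A,T} ∩ PSWXZ={T} → {T} (+0)
site 7, node DY: D={G} ∪ Y={T} → {G,T} (+1)
site 7, node SX: S={C} ∪ X={T} → {C,T} (+1)
site 7, node WZ: W={T} ∪ Z={C} → {C,T} (+1)
site 7, node SWXZ: SX={C,T} ∩ WZ={C,T} → {C,T} (+0)
site 7, node PSWXZ: P={C} ∩ SWXZ={C,T} → {C} (+0)
site 7, node DPSWXYZ: DY={G,T} ∪ PSWXZ={C} → {C,G,T} (+1)
per-site changes: [4, 4, 4, 3, 3, 3, 3, 4]; total = 28

C,T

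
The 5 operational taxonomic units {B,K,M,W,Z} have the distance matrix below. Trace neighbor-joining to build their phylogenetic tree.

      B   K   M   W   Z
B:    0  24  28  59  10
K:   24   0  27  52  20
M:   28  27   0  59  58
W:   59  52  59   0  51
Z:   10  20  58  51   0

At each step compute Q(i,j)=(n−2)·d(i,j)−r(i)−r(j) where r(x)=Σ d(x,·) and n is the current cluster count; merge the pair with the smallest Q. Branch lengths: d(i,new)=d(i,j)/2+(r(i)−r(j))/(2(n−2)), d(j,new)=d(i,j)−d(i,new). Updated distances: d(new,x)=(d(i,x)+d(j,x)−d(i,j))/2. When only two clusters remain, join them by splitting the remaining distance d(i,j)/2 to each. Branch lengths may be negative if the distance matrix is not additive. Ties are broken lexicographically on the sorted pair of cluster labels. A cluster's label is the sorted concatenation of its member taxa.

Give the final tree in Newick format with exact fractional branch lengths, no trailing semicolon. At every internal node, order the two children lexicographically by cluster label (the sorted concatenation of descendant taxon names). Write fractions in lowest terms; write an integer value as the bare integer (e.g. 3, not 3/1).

((((B:2,Z:8):43/4,K:25/4):15/4,M:81/4):155/8,W:155/8)

step 1: merge (B,Z) at d=10, Q=-230; branch lengths B→2, Z→8; new cluster BZ
  updated: d(BZ,K)=17, d(BZ,M)=38, d(BZ,W)=50
step 2: merge (BZ,K) at d=17, Q=-167; branch lengths BZ→43/4, K→25/4; new cluster BKZ
  updated: d(BKZ,M)=24, d(BKZ,W)=85/2
step 3: merge (BKZ,M) at d=24, Q=-251/2; branch lengths BKZ→15/4, M→81/4; new cluster BKMZ
  updated: d(BKMZ,W)=155/4
step 4: merge (BKMZ,W) at d=155/4; branch lengths BKMZ→155/8, W→155/8; new cluster BKMWZ
final tree: ((((B:2,Z:8):43/4,K:25/4):15/4,M:81/4):155/8,W:155/8)
total length: 359/4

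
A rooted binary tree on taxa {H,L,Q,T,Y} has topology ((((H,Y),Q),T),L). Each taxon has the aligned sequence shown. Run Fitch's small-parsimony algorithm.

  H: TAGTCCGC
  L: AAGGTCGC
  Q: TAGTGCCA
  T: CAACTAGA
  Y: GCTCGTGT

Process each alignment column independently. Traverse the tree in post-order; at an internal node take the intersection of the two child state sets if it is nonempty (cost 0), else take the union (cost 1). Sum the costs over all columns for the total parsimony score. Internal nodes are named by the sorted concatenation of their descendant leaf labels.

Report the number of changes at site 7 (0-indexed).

site 0, node HY: H={T} ∪ Y={G} → {G,T} (+1)
site 0, node HQY: HY={G,T} ∩ Q={T} → {T} (+0)
site 0, node HQTY: HQY={T} ∪ T={C} → {C,T} (+1)
site 0, node HLQTY: HQTY={C,T} ∪ L={A} → {A,C,T} (+1)
site 1, node HY: H={A} ∪ Y={C} → {A,C} (+1)
site 1, node HQY: HY={A,C} ∩ Q={A} → {A} (+0)
site 1, node HQTY: HQY={A} ∩ T={A} → {A} (+0)
site 1, node HLQTY: HQTY={A} ∩ L={A} → {A} (+0)
site 2, node HY: H={G} ∪ Y={T} → {G,T} (+1)
site 2, node HQY: HY={G,T} ∩ Q={G} → {G} (+0)
site 2, node HQTY: HQY={G} ∪ T={A} → {A,G} (+1)
site 2, node HLQTY: HQTY={A,G} ∩ L={G} → {G} (+0)
site 3, node HY: H={T} ∪ Y={C} → {C,T} (+1)
site 3, node HQY: HY={C,T} ∩ Q={T} → {T} (+0)
site 3, node HQTY: HQY={T} ∪ T={C} → {C,T} (+1)
site 3, node HLQTY: HQTY={C,T} ∪ L={G} → {C,G,T} (+1)
site 4, node HY: H={C} ∪ Y={G} → {C,G} (+1)
site 4, node HQY: HY={C,G} ∩ Q={G} → {G} (+0)
site 4, node HQTY: HQY={G} ∪ T={T} → {G,T} (+1)
site 4, node HLQTY: HQTY={G,T} ∩ L={T} → {T} (+0)
site 5, node HY: H={C} ∪ Y={T} → {C,T} (+1)
site 5, node HQY: HY={C,T} ∩ Q={C} → {C} (+0)
site 5, node HQTY: HQY={C} ∪ T={A} → {A,C} (+1)
site 5, node HLQTY: HQTY={A,C} ∩ L={C} → {C} (+0)
site 6, node HY: H={G} ∩ Y={G} → {G} (+0)
site 6, node HQY: HY={G} ∪ Q={C} → {C,G} (+1)
site 6, node HQTY: HQY={C,G} ∩ T={G} → {G} (+0)
site 6, node HLQTY: HQTY={G} ∩ L={G} → {G} (+0)
site 7, node HY: H={C} ∪ Y={T} → {C,T} (+1)
site 7, node HQY: HY={C,T} ∪ Q={A} → {A,C,T} (+1)
site 7, node HQTY: HQY={A,C,T} ∩ T={A} → {A} (+0)
site 7, node HLQTY: HQTY={A} ∪ L={C} → {A,C} (+1)
per-site changes: [3, 1, 2, 3, 2, 2, 1, 3]; total = 17

3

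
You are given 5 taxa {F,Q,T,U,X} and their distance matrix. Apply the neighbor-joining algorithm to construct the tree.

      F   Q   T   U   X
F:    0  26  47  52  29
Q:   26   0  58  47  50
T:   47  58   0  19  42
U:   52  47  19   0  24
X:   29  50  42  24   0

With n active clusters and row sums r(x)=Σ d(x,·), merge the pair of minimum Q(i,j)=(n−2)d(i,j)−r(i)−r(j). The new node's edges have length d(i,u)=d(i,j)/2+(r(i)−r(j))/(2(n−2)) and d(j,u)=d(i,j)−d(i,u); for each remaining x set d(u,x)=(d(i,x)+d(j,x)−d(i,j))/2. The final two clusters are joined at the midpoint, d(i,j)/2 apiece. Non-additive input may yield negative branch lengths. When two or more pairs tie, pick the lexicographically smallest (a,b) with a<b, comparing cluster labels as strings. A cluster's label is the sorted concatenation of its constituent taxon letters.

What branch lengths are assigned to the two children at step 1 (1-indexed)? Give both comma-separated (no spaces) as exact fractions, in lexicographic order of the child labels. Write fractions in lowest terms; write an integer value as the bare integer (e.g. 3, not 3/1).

1. join F+Q (d=26, Q=-257) ⇒ FQ; edges |F|=17/2, |Q|=35/2
  updated: d(FQ,T)=79/2, d(FQ,U)=73/2, d(FQ,X)=53/2
2. join FQ+X (d=53/2, Q=-142) ⇒ FQX; edges |FQ|=63/4, |X|=43/4
  updated: d(FQX,T)=55/2, d(FQX,U)=17
3. join FQX+T (d=55/2, Q=-127/2) ⇒ FQTX; edges |FQX|=51/4, |T|=59/4
  updated: d(FQTX,U)=17/4
4. join FQTX+U (d=17/4) ⇒ FQTUX; edges |FQTX|=17/8, |U|=17/8
final tree: ((((F:17/2,Q:35/2):63/4,X:43/4):51/4,T:59/4):17/8,U:17/8)
total length: 337/4

17/2,35/2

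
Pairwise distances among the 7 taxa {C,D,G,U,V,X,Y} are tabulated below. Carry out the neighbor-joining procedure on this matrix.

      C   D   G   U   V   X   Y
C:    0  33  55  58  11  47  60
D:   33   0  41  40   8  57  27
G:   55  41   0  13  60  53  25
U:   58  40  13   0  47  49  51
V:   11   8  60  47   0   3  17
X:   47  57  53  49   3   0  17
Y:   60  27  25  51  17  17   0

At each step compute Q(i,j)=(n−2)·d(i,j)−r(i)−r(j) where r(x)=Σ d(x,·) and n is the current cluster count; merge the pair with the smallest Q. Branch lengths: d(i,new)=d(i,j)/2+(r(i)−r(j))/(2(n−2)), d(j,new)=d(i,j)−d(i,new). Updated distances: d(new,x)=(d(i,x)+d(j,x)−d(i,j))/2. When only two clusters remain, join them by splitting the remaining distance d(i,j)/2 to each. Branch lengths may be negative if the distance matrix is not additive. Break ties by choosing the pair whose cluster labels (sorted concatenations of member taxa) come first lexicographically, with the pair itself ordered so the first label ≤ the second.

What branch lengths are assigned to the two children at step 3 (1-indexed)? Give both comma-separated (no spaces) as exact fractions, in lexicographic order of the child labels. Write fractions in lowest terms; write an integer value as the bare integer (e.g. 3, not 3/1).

93/4,25/4

1. join G+U (d=13, Q=-440) ⇒ GU; edges |G|=27/5, |U|=38/5
  updated: d(C,GU)=50, d(D,GU)=34, d(GU,V)=47, d(GU,X)=89/2, d(GU,Y)=63/2
2. join X+Y (d=17, Q=-253) ⇒ XY; edges |X|=21/2, |Y|=13/2
  updated: d(C,XY)=45, d(D,XY)=67/2, d(GU,XY)=59/2, d(V,XY)=3/2
3. join GU+XY (d=59/2, Q=-363/2) ⇒ GUXY; edges |GU|=93/4, |XY|=25/4
  updated: d(C,GUXY)=131/4, d(D,GUXY)=19, d(GUXY,V)=19/2
4. join C+V (d=11, Q=-333/4) ⇒ CV; edges |C|=281/16, |V|=-105/16
  updated: d(CV,D)=15, d(CV,GUXY)=125/8
5. join CV+D (d=15, Q=-397/8) ⇒ CDV; edges |CV|=93/16, |D|=147/16
  updated: d(CDV,GUXY)=157/16
6. join CDV+GUXY (d=157/16) ⇒ CDGUVXY; edges |CDV|=157/32, |GUXY|=157/32
final tree: (((C:281/16,V:-105/16):93/16,D:147/16):157/32,((G:27/5,U:38/5):93/4,(X:21/2,Y:13/2):25/4):157/32)
total length: 1525/16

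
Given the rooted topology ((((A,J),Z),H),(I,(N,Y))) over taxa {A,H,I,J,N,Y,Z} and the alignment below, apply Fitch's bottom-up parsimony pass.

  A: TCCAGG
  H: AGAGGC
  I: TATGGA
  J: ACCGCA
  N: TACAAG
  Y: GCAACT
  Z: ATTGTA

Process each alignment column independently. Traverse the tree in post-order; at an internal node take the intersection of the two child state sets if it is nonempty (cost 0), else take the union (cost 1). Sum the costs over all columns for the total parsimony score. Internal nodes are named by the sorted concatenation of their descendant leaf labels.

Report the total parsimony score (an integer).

21

[col 0] AJ: children A:{T}, J:{A} ∪→ {A,T}; cost 1
[col 0] AJZ: children AJ:{A,T}, Z:{A} ∩→ {A}; cost 0
[col 0] AHJZ: children AJZ:{A}, H:{A} ∩→ {A}; cost 0
[col 0] NY: children N:{T}, Y:{G} ∪→ {G,T}; cost 1
[col 0] INY: children I:{T}, NY:{G,T} ∩→ {T}; cost 0
[col 0] AHIJNYZ: children AHJZ:{A}, INY:{T} ∪→ {A,T}; cost 1
[col 1] AJ: children A:{C}, J:{C} ∩→ {C}; cost 0
[col 1] AJZ: children AJ:{C}, Z:{T} ∪→ {C,T}; cost 1
[col 1] AHJZ: children AJZ:{C,T}, H:{G} ∪→ {C,G,T}; cost 1
[col 1] NY: children N:{A}, Y:{C} ∪→ {A,C}; cost 1
[col 1] INY: children I:{A}, NY:{A,C} ∩→ {A}; cost 0
[col 1] AHIJNYZ: children AHJZ:{C,G,T}, INY:{A} ∪→ {A,C,G,T}; cost 1
[col 2] AJ: children A:{C}, J:{C} ∩→ {C}; cost 0
[col 2] AJZ: children AJ:{C}, Z:{T} ∪→ {C,T}; cost 1
[col 2] AHJZ: children AJZ:{C,T}, H:{A} ∪→ {A,C,T}; cost 1
[col 2] NY: children N:{C}, Y:{A} ∪→ {A,C}; cost 1
[col 2] INY: children I:{T}, NY:{A,C} ∪→ {A,C,T}; cost 1
[col 2] AHIJNYZ: children AHJZ:{A,C,T}, INY:{A,C,T} ∩→ {A,C,T}; cost 0
[col 3] AJ: children A:{A}, J:{G} ∪→ {A,G}; cost 1
[col 3] AJZ: children AJ:{A,G}, Z:{G} ∩→ {G}; cost 0
[col 3] AHJZ: children AJZ:{G}, H:{G} ∩→ {G}; cost 0
[col 3] NY: children N:{A}, Y:{A} ∩→ {A}; cost 0
[col 3] INY: children I:{G}, NY:{A} ∪→ {A,G}; cost 1
[col 3] AHIJNYZ: children AHJZ:{G}, INY:{A,G} ∩→ {G}; cost 0
[col 4] AJ: children A:{G}, J:{C} ∪→ {C,G}; cost 1
[col 4] AJZ: children AJ:{C,G}, Z:{T} ∪→ {C,G,T}; cost 1
[col 4] AHJZ: children AJZ:{C,G,T}, H:{G} ∩→ {G}; cost 0
[col 4] NY: children N:{A}, Y:{C} ∪→ {A,C}; cost 1
[col 4] INY: children I:{G}, NY:{A,C} ∪→ {A,C,G}; cost 1
[col 4] AHIJNYZ: children AHJZ:{G}, INY:{A,C,G} ∩→ {G}; cost 0
[col 5] AJ: children A:{G}, J:{A} ∪→ {A,G}; cost 1
[col 5] AJZ: children AJ:{A,G}, Z:{A} ∩→ {A}; cost 0
[col 5] AHJZ: children AJZ:{A}, H:{C} ∪→ {A,C}; cost 1
[col 5] NY: children N:{G}, Y:{T} ∪→ {G,T}; cost 1
[col 5] INY: children I:{A}, NY:{G,T} ∪→ {A,G,T}; cost 1
[col 5] AHIJNYZ: children AHJZ:{A,C}, INY:{A,G,T} ∩→ {A}; cost 0
per-site changes: [3, 4, 4, 2, 4, 4]; total = 21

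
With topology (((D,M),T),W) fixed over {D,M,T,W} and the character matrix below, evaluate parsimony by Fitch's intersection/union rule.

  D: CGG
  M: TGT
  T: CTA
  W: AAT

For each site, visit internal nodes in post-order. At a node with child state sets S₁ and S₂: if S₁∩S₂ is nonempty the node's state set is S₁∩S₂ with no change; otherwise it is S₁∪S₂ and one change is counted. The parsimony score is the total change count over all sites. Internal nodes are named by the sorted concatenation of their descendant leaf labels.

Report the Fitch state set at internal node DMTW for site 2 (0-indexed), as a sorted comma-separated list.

T

[col 0] DM: children D:{C}, M:{T} ∪→ {C,T}; cost 1
[col 0] DMT: children DM:{C,T}, T:{C} ∩→ {C}; cost 0
[col 0] DMTW: children DMT:{C}, W:{A} ∪→ {A,C}; cost 1
[col 1] DM: children D:{G}, M:{G} ∩→ {G}; cost 0
[col 1] DMT: children DM:{G}, T:{T} ∪→ {G,T}; cost 1
[col 1] DMTW: children DMT:{G,T}, W:{A} ∪→ {A,G,T}; cost 1
[col 2] DM: children D:{G}, M:{T} ∪→ {G,T}; cost 1
[col 2] DMT: children DM:{G,T}, T:{A} ∪→ {A,G,T}; cost 1
[col 2] DMTW: children DMT:{A,G,T}, W:{T} ∩→ {T}; cost 0
per-site changes: [2, 2, 2]; total = 6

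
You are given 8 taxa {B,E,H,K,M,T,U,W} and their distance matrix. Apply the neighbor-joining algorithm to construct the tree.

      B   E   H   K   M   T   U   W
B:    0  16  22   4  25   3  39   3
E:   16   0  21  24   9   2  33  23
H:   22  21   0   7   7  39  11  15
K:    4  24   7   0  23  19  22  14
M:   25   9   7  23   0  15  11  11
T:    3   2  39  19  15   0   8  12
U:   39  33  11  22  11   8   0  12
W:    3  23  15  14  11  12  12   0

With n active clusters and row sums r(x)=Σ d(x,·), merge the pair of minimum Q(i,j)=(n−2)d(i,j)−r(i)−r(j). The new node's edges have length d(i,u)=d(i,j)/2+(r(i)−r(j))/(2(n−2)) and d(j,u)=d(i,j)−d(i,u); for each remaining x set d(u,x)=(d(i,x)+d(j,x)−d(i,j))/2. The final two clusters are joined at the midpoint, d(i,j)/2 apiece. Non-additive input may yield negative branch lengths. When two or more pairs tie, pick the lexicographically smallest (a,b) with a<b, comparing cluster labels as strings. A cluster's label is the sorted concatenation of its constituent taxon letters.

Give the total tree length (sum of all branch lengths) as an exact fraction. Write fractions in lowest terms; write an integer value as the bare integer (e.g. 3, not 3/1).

1403/32

step 1: merge (E,T) at d=2, Q=-214; branch lengths E→7/2, T→-3/2; new cluster ET
  updated: d(B,ET)=17/2, d(ET,H)=29, d(ET,K)=41/2, d(ET,M)=11, d(ET,U)=39/2, d(ET,W)=33/2
step 2: merge (B,K) at d=4, Q=-172; branch lengths B→31/10, K→9/10; new cluster BK
  updated: d(BK,ET)=25/2, d(BK,H)=25/2, d(BK,M)=22, d(BK,U)=57/2, d(BK,W)=13/2
step 3: merge (BK,ET) at d=25/2, Q=-241/2; branch lengths BK→87/16, ET→113/16; new cluster BEKT
  updated: d(BEKT,H)=29/2, d(BEKT,M)=41/4, d(BEKT,U)=71/4, d(BEKT,W)=21/4
step 4: merge (BEKT,W) at d=21/4, Q=-301/4; branch lengths BEKT→27/8, W→15/8; new cluster BEKTW
  updated: d(BEKTW,H)=97/8, d(BEKTW,M)=8, d(BEKTW,U)=49/4
step 5: merge (BEKTW,M) at d=8, Q=-339/8; branch lengths BEKTW→179/32, M→77/32; new cluster BEKMTW
  updated: d(BEKMTW,H)=89/16, d(BEKMTW,U)=61/8
step 6: merge (BEKMTW,H) at d=89/16, Q=-387/16; branch lengths BEKMTW→35/32, H→143/32; new cluster BEHKMTW
  updated: d(BEHKMTW,U)=209/32
step 7: merge (BEHKMTW,U) at d=209/32; branch lengths BEHKMTW→209/64, U→209/64; new cluster BEHKMTUW
final tree: ((((((B:31/10,K:9/10):87/16,(E:7/2,T:-3/2):113/16):27/8,W:15/8):179/32,M:77/32):35/32,H:143/32):209/64,U:209/64)
total length: 1403/32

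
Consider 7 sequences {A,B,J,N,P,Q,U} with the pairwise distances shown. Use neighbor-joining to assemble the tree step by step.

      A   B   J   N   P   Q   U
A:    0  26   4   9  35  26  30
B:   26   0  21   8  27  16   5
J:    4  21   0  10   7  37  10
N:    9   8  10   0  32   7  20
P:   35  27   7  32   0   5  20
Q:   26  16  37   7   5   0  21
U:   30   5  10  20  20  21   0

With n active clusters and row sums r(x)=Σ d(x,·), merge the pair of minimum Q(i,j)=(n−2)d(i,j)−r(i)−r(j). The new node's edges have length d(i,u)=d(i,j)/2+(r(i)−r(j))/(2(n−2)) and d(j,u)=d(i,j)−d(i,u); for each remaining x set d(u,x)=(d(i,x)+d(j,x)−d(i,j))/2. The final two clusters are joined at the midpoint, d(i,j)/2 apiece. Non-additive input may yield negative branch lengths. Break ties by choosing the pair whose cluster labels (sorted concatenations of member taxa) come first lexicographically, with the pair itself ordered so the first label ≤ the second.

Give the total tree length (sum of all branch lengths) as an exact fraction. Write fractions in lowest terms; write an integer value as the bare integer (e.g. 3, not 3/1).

1. join P+Q (d=5, Q=-213) ⇒ PQ; edges |P|=39/10, |Q|=11/10
  updated: d(A,PQ)=28, d(B,PQ)=19, d(J,PQ)=39/2, d(N,PQ)=17, d(PQ,U)=18
2. join A+J (d=4, Q=-291/2) ⇒ AJ; edges |A|=97/16, |J|=-33/16
  updated: d(AJ,B)=43/2, d(AJ,N)=15/2, d(AJ,PQ)=87/4, d(AJ,U)=18
3. join B+U (d=5, Q=-199/2) ⇒ BU; edges |B|=5/4, |U|=15/4
  updated: d(AJ,BU)=69/4, d(BU,N)=23/2, d(BU,PQ)=16
4. join AJ+N (d=15/2, Q=-135/2) ⇒ AJN; edges |AJ|=51/8, |N|=9/8
  updated: d(AJN,BU)=85/8, d(AJN,PQ)=125/8
5. join AJN+BU (d=85/8, Q=-169/4) ⇒ ABJNU; edges |AJN|=41/8, |BU|=11/2
  updated: d(ABJNU,PQ)=21/2
6. join ABJNU+PQ (d=21/2) ⇒ ABJNPQU; edges |ABJNU|=21/4, |PQ|=21/4
final tree: ((((A:97/16,J:-33/16):51/8,N:9/8):41/8,(B:5/4,U:15/4):11/2):21/4,(P:39/10,Q:11/10):21/4)
total length: 341/8

341/8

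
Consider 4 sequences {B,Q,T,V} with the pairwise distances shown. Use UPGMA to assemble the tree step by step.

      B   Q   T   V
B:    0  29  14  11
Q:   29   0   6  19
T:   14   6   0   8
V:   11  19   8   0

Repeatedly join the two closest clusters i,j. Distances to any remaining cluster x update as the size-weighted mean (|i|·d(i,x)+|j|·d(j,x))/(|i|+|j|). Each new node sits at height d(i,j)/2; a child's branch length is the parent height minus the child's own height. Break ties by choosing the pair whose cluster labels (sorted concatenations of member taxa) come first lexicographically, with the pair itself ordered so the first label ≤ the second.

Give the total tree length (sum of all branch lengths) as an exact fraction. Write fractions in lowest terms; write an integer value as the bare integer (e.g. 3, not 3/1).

26

iteration 1: select Q,T (d=6); attach at lengths (3, 3); label the merged cluster QT
  updated: d(B,QT)=43/2, d(QT,V)=27/2
iteration 2: select B,V (d=11); attach at lengths (11/2, 11/2); label the merged cluster BV
  updated: d(BV,QT)=35/2
iteration 3: select BV,QT (d=35/2); attach at lengths (13/4, 23/4); label the merged cluster BQTV
final tree: ((B:11/2,V:11/2):13/4,(Q:3,T:3):23/4)
total length: 26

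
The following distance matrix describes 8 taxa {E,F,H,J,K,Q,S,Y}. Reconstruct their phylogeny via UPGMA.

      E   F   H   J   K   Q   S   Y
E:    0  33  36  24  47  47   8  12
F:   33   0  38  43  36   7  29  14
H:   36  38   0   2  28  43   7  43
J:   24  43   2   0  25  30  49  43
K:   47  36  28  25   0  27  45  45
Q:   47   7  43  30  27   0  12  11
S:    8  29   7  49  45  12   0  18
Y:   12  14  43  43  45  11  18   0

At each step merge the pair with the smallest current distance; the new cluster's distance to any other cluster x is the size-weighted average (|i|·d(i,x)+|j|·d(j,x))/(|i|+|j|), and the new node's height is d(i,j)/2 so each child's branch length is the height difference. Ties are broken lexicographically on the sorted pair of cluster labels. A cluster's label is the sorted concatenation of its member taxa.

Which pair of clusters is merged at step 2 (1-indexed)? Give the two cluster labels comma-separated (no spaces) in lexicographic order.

step 1: merge (H,J) at d=2; branch lengths H→1, J→1; new cluster HJ
  updated: d(E,HJ)=30, d(F,HJ)=81/2, d(HJ,K)=53/2, d(HJ,Q)=73/2, d(HJ,S)=28, d(HJ,Y)=43
step 2: merge (F,Q) at d=7; branch lengths F→7/2, Q→7/2; new cluster FQ
  updated: d(E,FQ)=40, d(FQ,HJ)=77/2, d(FQ,K)=63/2, d(FQ,S)=41/2, d(FQ,Y)=25/2
step 3: merge (E,S) at d=8; branch lengths E→4, S→4; new cluster ES
  updated: d(ES,FQ)=121/4, d(ES,HJ)=29, d(ES,K)=46, d(ES,Y)=15
step 4: merge (FQ,Y) at d=25/2; branch lengths FQ→11/4, Y→25/4; new cluster FQY
  updated: d(ES,FQY)=151/6, d(FQY,HJ)=40, d(FQY,K)=36
step 5: merge (ES,FQY) at d=151/6; branch lengths ES→103/12, FQY→19/3; new cluster EFQSY
  updated: d(EFQSY,HJ)=178/5, d(EFQSY,K)=40
step 6: merge (HJ,K) at d=53/2; branch lengths HJ→49/4, K→53/4; new cluster HJK
  updated: d(EFQSY,HJK)=556/15
step 7: merge (EFQSY,HJK) at d=556/15; branch lengths EFQSY→119/20, HJK→317/60; new cluster EFHJKQSY
final tree: (((E:4,S:4):103/12,((F:7/2,Q:7/2):11/4,Y:25/4):19/3):119/20,((H:1,J:1):49/4,K:53/4):317/60)
total length: 1553/20

F,Q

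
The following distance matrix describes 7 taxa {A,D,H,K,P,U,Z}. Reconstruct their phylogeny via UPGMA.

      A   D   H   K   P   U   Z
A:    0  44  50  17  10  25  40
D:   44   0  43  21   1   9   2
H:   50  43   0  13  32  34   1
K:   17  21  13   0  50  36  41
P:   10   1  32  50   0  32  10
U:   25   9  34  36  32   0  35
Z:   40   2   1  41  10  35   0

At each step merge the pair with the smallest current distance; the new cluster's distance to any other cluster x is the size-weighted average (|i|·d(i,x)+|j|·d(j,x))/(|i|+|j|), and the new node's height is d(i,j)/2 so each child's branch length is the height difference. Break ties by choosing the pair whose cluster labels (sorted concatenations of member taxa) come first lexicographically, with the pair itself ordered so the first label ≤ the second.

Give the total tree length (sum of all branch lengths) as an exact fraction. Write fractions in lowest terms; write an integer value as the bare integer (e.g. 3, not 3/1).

263/4

step 1: merge (D,P) at d=1; branch lengths D→1/2, P→1/2; new cluster DP
  updated: d(A,DP)=27, d(DP,H)=75/2, d(DP,K)=71/2, d(DP,U)=41/2, d(DP,Z)=6
step 2: merge (H,Z) at d=1; branch lengths H→1/2, Z→1/2; new cluster HZ
  updated: d(A,HZ)=45, d(DP,HZ)=87/4, d(HZ,K)=27, d(HZ,U)=69/2
step 3: merge (A,K) at d=17; branch lengths A→17/2, K→17/2; new cluster AK
  updated: d(AK,DP)=125/4, d(AK,HZ)=36, d(AK,U)=61/2
step 4: merge (DP,U) at d=41/2; branch lengths DP→39/4, U→41/4; new cluster DPU
  updated: d(AK,DPU)=31, d(DPU,HZ)=26
step 5: merge (DPU,HZ) at d=26; branch lengths DPU→11/4, HZ→25/2; new cluster DHPUZ
  updated: d(AK,DHPUZ)=33
step 6: merge (AK,DHPUZ) at d=33; branch lengths AK→8, DHPUZ→7/2; new cluster ADHKPUZ
final tree: ((A:17/2,K:17/2):8,(((D:1/2,P:1/2):39/4,U:41/4):11/4,(H:1/2,Z:1/2):25/2):7/2)
total length: 263/4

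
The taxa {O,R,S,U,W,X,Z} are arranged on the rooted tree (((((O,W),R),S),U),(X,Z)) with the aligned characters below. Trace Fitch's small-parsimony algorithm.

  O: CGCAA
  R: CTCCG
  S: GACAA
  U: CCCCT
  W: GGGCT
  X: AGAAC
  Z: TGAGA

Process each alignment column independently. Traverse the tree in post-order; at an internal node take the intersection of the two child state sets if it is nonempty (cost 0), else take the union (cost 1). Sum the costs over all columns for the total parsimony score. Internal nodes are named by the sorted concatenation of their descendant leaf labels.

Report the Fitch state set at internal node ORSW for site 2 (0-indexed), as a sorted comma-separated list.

C

[col 0] OW: children O:{C}, W:{G} ∪→ {C,G}; cost 1
[col 0] ORW: children OW:{C,G}, R:{C} ∩→ {C}; cost 0
[col 0] ORSW: children ORW:{C}, S:{G} ∪→ {C,G}; cost 1
[col 0] ORSUW: children ORSW:{C,G}, U:{C} ∩→ {C}; cost 0
[col 0] XZ: children X:{A}, Z:{T} ∪→ {A,T}; cost 1
[col 0] ORSUWXZ: children ORSUW:{C}, XZ:{A,T} ∪→ {A,C,T}; cost 1
[col 1] OW: children O:{G}, W:{G} ∩→ {G}; cost 0
[col 1] ORW: children OW:{G}, R:{T} ∪→ {G,T}; cost 1
[col 1] ORSW: children ORW:{G,T}, S:{A} ∪→ {A,G,T}; cost 1
[col 1] ORSUW: children ORSW:{A,G,T}, U:{C} ∪→ {A,C,G,T}; cost 1
[col 1] XZ: children X:{G}, Z:{G} ∩→ {G}; cost 0
[col 1] ORSUWXZ: children ORSUW:{A,C,G,T}, XZ:{G} ∩→ {G}; cost 0
[col 2] OW: children O:{C}, W:{G} ∪→ {C,G}; cost 1
[col 2] ORW: children OW:{C,G}, R:{C} ∩→ {C}; cost 0
[col 2] ORSW: children ORW:{C}, S:{C} ∩→ {C}; cost 0
[col 2] ORSUW: children ORSW:{C}, U:{C} ∩→ {C}; cost 0
[col 2] XZ: children X:{A}, Z:{A} ∩→ {A}; cost 0
[col 2] ORSUWXZ: children ORSUW:{C}, XZ:{A} ∪→ {A,C}; cost 1
[col 3] OW: children O:{A}, W:{C} ∪→ {A,C}; cost 1
[col 3] ORW: children OW:{A,C}, R:{C} ∩→ {C}; cost 0
[col 3] ORSW: children ORW:{C}, S:{A} ∪→ {A,C}; cost 1
[col 3] ORSUW: children ORSW:{A,C}, U:{C} ∩→ {C}; cost 0
[col 3] XZ: children X:{A}, Z:{G} ∪→ {A,G}; cost 1
[col 3] ORSUWXZ: children ORSUW:{C}, XZ:{A,G} ∪→ {A,C,G}; cost 1
[col 4] OW: children O:{A}, W:{T} ∪→ {A,T}; cost 1
[col 4] ORW: children OW:{A,T}, R:{G} ∪→ {A,G,T}; cost 1
[col 4] ORSW: children ORW:{A,G,T}, S:{A} ∩→ {A}; cost 0
[col 4] ORSUW: children ORSW:{A}, U:{T} ∪→ {A,T}; cost 1
[col 4] XZ: children X:{C}, Z:{A} ∪→ {A,C}; cost 1
[col 4] ORSUWXZ: children ORSUW:{A,T}, XZ:{A,C} ∩→ {A}; cost 0
per-site changes: [4, 3, 2, 4, 4]; total = 17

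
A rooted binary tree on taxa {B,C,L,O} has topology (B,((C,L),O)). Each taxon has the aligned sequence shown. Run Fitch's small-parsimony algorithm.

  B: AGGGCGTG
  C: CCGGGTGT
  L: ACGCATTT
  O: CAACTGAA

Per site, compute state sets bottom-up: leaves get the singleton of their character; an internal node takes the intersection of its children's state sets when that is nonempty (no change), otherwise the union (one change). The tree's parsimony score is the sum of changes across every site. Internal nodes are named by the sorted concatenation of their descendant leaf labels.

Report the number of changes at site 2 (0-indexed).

[col 0] CL: children C:{C}, L:{A} ∪→ {A,C}; cost 1
[col 0] CLO: children CL:{A,C}, O:{C} ∩→ {C}; cost 0
[col 0] BCLO: children B:{A}, CLO:{C} ∪→ {A,C}; cost 1
[col 1] CL: children C:{C}, L:{C} ∩→ {C}; cost 0
[col 1] CLO: children CL:{C}, O:{A} ∪→ {A,C}; cost 1
[col 1] BCLO: children B:{G}, CLO:{A,C} ∪→ {A,C,G}; cost 1
[col 2] CL: children C:{G}, L:{G} ∩→ {G}; cost 0
[col 2] CLO: children CL:{G}, O:{A} ∪→ {A,G}; cost 1
[col 2] BCLO: children B:{G}, CLO:{A,G} ∩→ {G}; cost 0
[col 3] CL: children C:{G}, L:{C} ∪→ {C,G}; cost 1
[col 3] CLO: children CL:{C,G}, O:{C} ∩→ {C}; cost 0
[col 3] BCLO: children B:{G}, CLO:{C} ∪→ {C,G}; cost 1
[col 4] CL: children C:{G}, L:{A} ∪→ {A,G}; cost 1
[col 4] CLO: children CL:{A,G}, O:{T} ∪→ {A,G,T}; cost 1
[col 4] BCLO: children B:{C}, CLO:{A,G,T} ∪→ {A,C,G,T}; cost 1
[col 5] CL: children C:{T}, L:{T} ∩→ {T}; cost 0
[col 5] CLO: children CL:{T}, O:{G} ∪→ {G,T}; cost 1
[col 5] BCLO: children B:{G}, CLO:{G,T} ∩→ {G}; cost 0
[col 6] CL: children C:{G}, L:{T} ∪→ {G,T}; cost 1
[col 6] CLO: children CL:{G,T}, O:{A} ∪→ {A,G,T}; cost 1
[col 6] BCLO: children B:{T}, CLO:{A,G,T} ∩→ {T}; cost 0
[col 7] CL: children C:{T}, L:{T} ∩→ {T}; cost 0
[col 7] CLO: children CL:{T}, O:{A} ∪→ {A,T}; cost 1
[col 7] BCLO: children B:{G}, CLO:{A,T} ∪→ {A,G,T}; cost 1
per-site changes: [2, 2, 1, 2, 3, 1, 2, 2]; total = 15

1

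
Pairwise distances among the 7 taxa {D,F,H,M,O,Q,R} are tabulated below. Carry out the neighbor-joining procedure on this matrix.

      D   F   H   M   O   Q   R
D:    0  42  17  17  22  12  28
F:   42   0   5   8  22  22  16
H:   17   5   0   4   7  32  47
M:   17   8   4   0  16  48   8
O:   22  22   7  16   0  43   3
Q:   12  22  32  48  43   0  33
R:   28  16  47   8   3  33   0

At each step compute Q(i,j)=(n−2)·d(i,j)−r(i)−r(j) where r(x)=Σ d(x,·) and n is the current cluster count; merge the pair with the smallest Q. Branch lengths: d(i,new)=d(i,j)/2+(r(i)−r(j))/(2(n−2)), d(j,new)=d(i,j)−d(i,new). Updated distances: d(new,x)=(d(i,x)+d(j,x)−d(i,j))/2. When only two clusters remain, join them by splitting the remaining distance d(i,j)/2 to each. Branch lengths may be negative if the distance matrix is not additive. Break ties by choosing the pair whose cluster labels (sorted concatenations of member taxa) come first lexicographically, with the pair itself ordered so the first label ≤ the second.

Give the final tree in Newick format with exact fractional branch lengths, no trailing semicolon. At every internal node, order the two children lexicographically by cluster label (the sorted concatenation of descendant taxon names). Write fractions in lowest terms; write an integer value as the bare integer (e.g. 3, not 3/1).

(((((D:4/5,Q:56/5):179/12,(O:-3/2,R:9/2):109/12):83/16,M:21/16):35/16,F:55/16):25/32,H:25/32)

step 1: merge (D,Q) at d=12, Q=-268; branch lengths D→4/5, Q→56/5; new cluster DQ
  updated: d(DQ,F)=26, d(DQ,H)=37/2, d(DQ,M)=53/2, d(DQ,O)=53/2, d(DQ,R)=49/2
step 2: merge (O,R) at d=3, Q=-161; branch lengths O→-3/2, R→9/2; new cluster OR
  updated: d(DQ,OR)=24, d(F,OR)=35/2, d(H,OR)=51/2, d(M,OR)=21/2
step 3: merge (DQ,OR) at d=24, Q=-201/2; branch lengths DQ→179/12, OR→109/12; new cluster DOQR
  updated: d(DOQR,F)=39/4, d(DOQR,H)=10, d(DOQR,M)=13/2
step 4: merge (DOQR,M) at d=13/2, Q=-127/4; branch lengths DOQR→83/16, M→21/16; new cluster DMOQR
  updated: d(DMOQR,F)=45/8, d(DMOQR,H)=15/4
step 5: merge (DMOQR,F) at d=45/8, Q=-115/8; branch lengths DMOQR→35/16, F→55/16; new cluster DFMOQR
  updated: d(DFMOQR,H)=25/16
step 6: merge (DFMOQR,H) at d=25/16; branch lengths DFMOQR→25/32, H→25/32; new cluster DFHMOQR
final tree: (((((D:4/5,Q:56/5):179/12,(O:-3/2,R:9/2):109/12):83/16,M:21/16):35/16,F:55/16):25/32,H:25/32)
total length: 843/16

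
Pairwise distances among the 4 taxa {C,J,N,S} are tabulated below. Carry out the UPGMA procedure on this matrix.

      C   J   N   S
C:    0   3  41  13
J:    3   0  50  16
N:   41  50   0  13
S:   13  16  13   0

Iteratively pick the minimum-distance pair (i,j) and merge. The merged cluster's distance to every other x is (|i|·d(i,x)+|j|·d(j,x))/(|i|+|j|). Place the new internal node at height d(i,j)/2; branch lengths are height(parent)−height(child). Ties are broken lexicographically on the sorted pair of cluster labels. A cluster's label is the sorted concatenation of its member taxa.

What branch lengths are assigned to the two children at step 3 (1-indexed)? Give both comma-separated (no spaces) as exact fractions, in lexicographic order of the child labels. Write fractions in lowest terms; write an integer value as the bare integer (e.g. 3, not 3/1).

step 1: merge (C,J) at d=3; branch lengths C→3/2, J→3/2; new cluster CJ
  updated: d(CJ,N)=91/2, d(CJ,S)=29/2
step 2: merge (N,S) at d=13; branch lengths N→13/2, S→13/2; new cluster NS
  updated: d(CJ,NS)=30
step 3: merge (CJ,NS) at d=30; branch lengths CJ→27/2, NS→17/2; new cluster CJNS
final tree: ((C:3/2,J:3/2):27/2,(N:13/2,S:13/2):17/2)
total length: 38

27/2,17/2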